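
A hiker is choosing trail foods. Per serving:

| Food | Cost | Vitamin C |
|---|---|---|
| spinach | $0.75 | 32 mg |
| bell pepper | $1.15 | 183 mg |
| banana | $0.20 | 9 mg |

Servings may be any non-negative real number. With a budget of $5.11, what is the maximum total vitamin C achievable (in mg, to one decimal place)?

813.2 mg

Vitamin C per dollar: bell pepper 159.1, banana 45, spinach 42.67.
With no serving limits, spend the whole cost allowance on bell pepper: $5.11 / $1.15 × 183 mg = 813.2 mg.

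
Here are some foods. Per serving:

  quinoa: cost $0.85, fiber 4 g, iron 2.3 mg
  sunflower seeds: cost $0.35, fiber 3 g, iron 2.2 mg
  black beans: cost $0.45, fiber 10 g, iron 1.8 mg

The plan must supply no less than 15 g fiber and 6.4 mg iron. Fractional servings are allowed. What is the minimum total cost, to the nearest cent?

For a min-cost LP with two ≥-constraints, a basic feasible solution has at most two positive variables.
quinoa only: max(15/4, 6.4/2.3) = 3.75 servings → $3.19.
sunflower seeds only: max(15/3, 6.4/2.2) = 5 servings → $1.75.
black beans only: max(15/10, 6.4/1.8) = 3.556 servings → $1.60.
quinoa + sunflower seeds with both targets exact would need a negative amount; discard.
quinoa + black beans with both tight: 2.342 servings and 0.5633 servings → $2.24.
sunflower seeds + black beans with both tight: 2.229 servings and 0.8313 servings → $1.15.
So the least-cost plan costs $1.15.

$1.15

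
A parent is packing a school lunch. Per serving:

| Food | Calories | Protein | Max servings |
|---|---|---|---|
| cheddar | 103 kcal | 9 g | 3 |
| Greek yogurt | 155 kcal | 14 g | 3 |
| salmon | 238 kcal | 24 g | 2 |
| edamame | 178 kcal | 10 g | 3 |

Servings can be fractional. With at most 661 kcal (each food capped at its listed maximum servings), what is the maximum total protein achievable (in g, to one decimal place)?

64.7 g

Protein per kcal: salmon 0.1008, Greek yogurt 0.09032, cheddar 0.08738, edamame 0.05618.
Take 2 servings of salmon: uses 476 kcal, +48.0 g protein (running total 48.0 g).
Take 1.194 servings of Greek yogurt: uses 185 kcal, +16.7 g protein (running total 64.7 g).
Filling greedily by protein-per-kcal is optimal for one linear limit, giving 64.7 g.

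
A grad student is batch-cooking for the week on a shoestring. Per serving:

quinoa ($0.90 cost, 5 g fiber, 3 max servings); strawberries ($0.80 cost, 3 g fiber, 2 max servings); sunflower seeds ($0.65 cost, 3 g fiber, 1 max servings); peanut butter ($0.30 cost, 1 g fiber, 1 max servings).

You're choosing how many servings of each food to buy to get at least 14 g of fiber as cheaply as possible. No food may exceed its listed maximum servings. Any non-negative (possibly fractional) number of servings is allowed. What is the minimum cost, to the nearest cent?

Cost per g of fiber: quinoa $0.1800, sunflower seeds $0.2167, strawberries $0.2667, peanut butter $0.3000.
Take 2.8 servings of quinoa: +14.0 g fiber for $2.52 (total $2.52, still need 0.0 g).
Filling from the cheapest source first is optimal under one linear minimum: $2.52.

$2.52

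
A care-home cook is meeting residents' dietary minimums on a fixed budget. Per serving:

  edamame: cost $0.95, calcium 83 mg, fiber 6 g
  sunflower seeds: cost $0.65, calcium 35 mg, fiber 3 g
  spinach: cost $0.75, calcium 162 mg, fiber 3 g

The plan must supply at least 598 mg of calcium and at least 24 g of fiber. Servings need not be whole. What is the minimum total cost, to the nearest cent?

$4.41

edamame only: max(598/83, 24/6) = 7.205 servings → $6.84.
sunflower seeds only: max(598/35, 24/3) = 17.09 servings → $11.11.
spinach only: max(598/162, 24/3) = 8 servings → $6.00.
edamame + sunflower seeds with both targets exact would need a negative amount; discard.
edamame + spinach with both tight: 2.896 servings and 2.207 servings → $4.41.
sunflower seeds + spinach with both tight: 5.496 servings and 2.504 servings → $5.45.
Cheapest feasible corner: $4.41.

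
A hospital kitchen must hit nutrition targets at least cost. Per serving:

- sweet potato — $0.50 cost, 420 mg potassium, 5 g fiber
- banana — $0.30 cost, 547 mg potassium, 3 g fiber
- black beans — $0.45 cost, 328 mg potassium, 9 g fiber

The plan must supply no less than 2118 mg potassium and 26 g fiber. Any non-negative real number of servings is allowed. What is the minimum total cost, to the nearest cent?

The cheapest plan sits at a corner of the feasible region — with two constraints it uses at most two foods.
sweet potato only: max(2118/420, 26/5) = 5.2 servings → $2.60.
banana only: max(2118/547, 26/3) = 8.667 servings → $2.60.
black beans only: max(2118/328, 26/9) = 6.457 servings → $2.91.
sweet potato + banana: the both-tight solution has a negative serving — not a feasible corner.
sweet potato + black beans with both tight: 4.922 servings and 0.1542 servings → $2.53.
banana + black beans with both tight: 2.674 servings and 1.997 servings → $1.70.
The minimum over all feasible corners is $1.70.

$1.70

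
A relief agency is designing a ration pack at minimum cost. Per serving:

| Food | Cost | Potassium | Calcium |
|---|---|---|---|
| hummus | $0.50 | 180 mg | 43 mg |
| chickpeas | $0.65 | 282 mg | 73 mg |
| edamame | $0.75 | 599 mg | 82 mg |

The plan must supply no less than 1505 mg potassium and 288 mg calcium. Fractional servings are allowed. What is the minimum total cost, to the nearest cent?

$2.59

At the optimum either one food covers both requirements or two foods hit both targets exactly; no other combination can be cheaper.
hummus only: max(1505/180, 288/43) = 8.361 servings → $4.18.
chickpeas only: max(1505/282, 288/73) = 5.337 servings → $3.47.
edamame only: max(1505/599, 288/82) = 3.512 servings → $2.63.
hummus + chickpeas: the both-tight solution has a negative serving — not a feasible corner.
hummus + edamame with both tight: 4.465 servings and 1.171 servings → $3.11.
chickpeas + edamame with both tight: 2.383 servings and 1.391 servings → $2.59.
The minimum over all feasible corners is $2.59.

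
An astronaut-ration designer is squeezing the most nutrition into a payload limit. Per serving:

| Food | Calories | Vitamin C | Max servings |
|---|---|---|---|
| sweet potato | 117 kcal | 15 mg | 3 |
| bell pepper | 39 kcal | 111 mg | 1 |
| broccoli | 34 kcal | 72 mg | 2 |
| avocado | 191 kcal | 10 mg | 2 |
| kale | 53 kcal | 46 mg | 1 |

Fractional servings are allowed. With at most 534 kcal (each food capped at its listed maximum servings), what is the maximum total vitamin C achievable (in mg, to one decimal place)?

Vitamin C per kcal: bell pepper 2.846, broccoli 2.118, kale 0.8679, sweet potato 0.1282, avocado 0.05236.
Take 1 serving of bell pepper: uses 39 kcal, +111.0 mg vitamin C (running total 111.0 mg).
Take 2 servings of broccoli: uses 68 kcal, +144.0 mg vitamin C (running total 255.0 mg).
Take 1 serving of kale: uses 53 kcal, +46.0 mg vitamin C (running total 301.0 mg).
Take 3 servings of sweet potato: uses 351 kcal, +45.0 mg vitamin C (running total 346.0 mg).
Take 0.1204 servings of avocado: uses 23 kcal, +1.2 mg vitamin C (running total 347.2 mg).
Filling greedily by vitamin C-per-kcal is optimal for one linear limit, giving 347.2 mg.

347.2 mg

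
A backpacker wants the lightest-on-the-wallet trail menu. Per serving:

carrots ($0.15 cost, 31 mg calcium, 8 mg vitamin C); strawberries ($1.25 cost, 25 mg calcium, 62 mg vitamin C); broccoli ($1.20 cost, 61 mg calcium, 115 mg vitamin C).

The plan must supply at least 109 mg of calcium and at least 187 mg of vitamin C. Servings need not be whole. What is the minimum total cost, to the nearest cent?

$1.98

The cheapest plan sits at a corner of the feasible region — with two constraints it uses at most two foods.
carrots only: max(109/31, 187/8) = 23.38 servings → $3.51.
strawberries only: max(109/25, 187/62) = 4.36 servings → $5.45.
broccoli only: max(109/61, 187/115) = 1.787 servings → $2.14.
carrots + strawberries with both tight: 1.21 servings and 2.86 servings → $3.76.
carrots + broccoli with both tight: 0.3666 servings and 1.601 servings → $1.98.
strawberries + broccoli with both targets exact would need a negative amount; discard.
The minimum over all feasible corners is $1.98.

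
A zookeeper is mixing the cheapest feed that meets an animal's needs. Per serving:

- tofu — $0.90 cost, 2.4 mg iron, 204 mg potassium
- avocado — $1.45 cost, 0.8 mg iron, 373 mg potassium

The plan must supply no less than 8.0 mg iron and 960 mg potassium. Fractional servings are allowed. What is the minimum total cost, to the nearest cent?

$4.06

Check every corner: each single food scaled to meet both minima, and each pair solved so both constraints bind.
tofu only: max(8.0/2.4, 960/204) = 4.706 servings → $4.24.
avocado only: max(8.0/0.8, 960/373) = 10 servings → $14.50.
tofu + avocado with both tight: 3.027 servings and 0.918 servings → $4.06.
Cheapest feasible corner: $4.06.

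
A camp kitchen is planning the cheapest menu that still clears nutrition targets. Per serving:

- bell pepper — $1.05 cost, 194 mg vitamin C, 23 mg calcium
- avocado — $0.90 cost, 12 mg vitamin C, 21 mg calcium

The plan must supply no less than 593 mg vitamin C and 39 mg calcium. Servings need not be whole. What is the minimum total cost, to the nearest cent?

bell pepper only: max(593/194, 39/23) = 3.057 servings → $3.21.
avocado only: max(593/12, 39/21) = 49.42 servings → $44.48.
bell pepper + avocado: the both-tight solution has a negative serving — not a feasible corner.
The minimum over all feasible corners is $3.21.

$3.21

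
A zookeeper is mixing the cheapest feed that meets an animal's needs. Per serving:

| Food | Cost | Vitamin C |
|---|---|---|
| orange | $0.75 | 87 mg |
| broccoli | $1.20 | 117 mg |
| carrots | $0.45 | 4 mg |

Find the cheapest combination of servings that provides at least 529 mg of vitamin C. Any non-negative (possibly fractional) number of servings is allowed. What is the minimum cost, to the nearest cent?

Cost per mg of vitamin C: orange $0.0086, broccoli $0.0103, carrots $0.1125.
With no serving limits, use only orange: 529 mg / 87 mg = 6.08 servings × $0.75 = $4.56.

$4.56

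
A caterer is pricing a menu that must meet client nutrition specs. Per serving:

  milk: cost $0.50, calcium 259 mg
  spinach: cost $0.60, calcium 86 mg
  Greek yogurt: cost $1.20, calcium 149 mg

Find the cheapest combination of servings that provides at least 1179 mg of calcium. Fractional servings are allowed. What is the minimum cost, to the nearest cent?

$2.28

Cost per mg of calcium: milk $0.0019, spinach $0.0070, Greek yogurt $0.0081.
With no serving limits, use only milk: 1179 mg / 259 mg = 4.552 servings × $0.50 = $2.28.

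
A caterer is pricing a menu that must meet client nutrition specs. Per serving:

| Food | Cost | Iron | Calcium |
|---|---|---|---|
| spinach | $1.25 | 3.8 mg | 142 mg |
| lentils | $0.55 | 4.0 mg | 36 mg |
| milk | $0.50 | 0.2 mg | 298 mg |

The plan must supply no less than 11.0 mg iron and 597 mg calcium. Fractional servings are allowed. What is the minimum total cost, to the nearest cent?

$2.31

At the optimum either one food covers both requirements or two foods hit both targets exactly; no other combination can be cheaper.
spinach only: max(11.0/3.8, 597/142) = 4.204 servings → $5.26.
lentils only: max(11.0/4.0, 597/36) = 16.58 servings → $9.12.
milk only: max(11.0/0.2, 597/298) = 55 servings → $27.50.
spinach + lentils: the both-tight solution has a negative serving — not a feasible corner.
spinach + milk with both tight: 2.861 servings and 0.64 servings → $3.90.
lentils + milk with both tight: 2.666 servings and 1.681 servings → $2.31.
The minimum over all feasible corners is $2.31.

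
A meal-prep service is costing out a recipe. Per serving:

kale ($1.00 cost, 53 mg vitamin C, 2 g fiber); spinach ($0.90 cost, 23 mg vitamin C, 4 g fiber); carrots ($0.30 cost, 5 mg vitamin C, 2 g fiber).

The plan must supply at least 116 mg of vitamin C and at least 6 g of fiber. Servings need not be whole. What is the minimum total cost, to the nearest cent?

$2.37

Two binding constraints pin down two serving amounts, so the optimal mix uses at most two foods. The candidates are each food alone (scaled to the tighter of vitamin C/fiber) and each pair with both constraints tight.
kale only: max(116/53, 6/2) = 3 servings → $3.00.
spinach only: max(116/23, 6/4) = 5.043 servings → $4.54.
carrots only: max(116/5, 6/2) = 23.2 servings → $6.96.
kale + spinach with both tight: 1.964 servings and 0.5181 servings → $2.43.
kale + carrots with both tight: 2.104 servings and 0.8958 servings → $2.37.
spinach + carrots: the both-tight solution has a negative serving — not a feasible corner.
Cheapest feasible corner: $2.37.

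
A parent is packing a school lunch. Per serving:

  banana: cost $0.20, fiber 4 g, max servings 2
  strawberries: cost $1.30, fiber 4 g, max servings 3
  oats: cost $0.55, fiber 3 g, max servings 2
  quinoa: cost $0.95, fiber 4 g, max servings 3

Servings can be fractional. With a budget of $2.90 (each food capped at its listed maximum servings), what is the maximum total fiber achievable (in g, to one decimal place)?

19.9 g

Fiber per dollar: banana 20, oats 5.455, quinoa 4.211, strawberries 3.077.
Take 2 servings of banana: spends $0.40, +8.0 g fiber (running total 8.0 g).
Take 2 servings of oats: spends $1.10, +6.0 g fiber (running total 14.0 g).
Take 1.474 servings of quinoa: spends $1.40, +5.9 g fiber (running total 19.9 g).
Greedy by best ratio exhausts the cost allowance optimally: 19.9 g.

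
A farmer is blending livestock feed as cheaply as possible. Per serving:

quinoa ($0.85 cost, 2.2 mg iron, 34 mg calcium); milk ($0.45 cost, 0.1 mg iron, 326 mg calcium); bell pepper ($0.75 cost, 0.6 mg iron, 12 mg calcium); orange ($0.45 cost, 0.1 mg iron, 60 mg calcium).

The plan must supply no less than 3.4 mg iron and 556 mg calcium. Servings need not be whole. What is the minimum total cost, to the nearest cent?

Compare the cost at each extreme point of the feasible region.
quinoa only: max(3.4/2.2, 556/34) = 16.35 servings → $13.90.
milk only: max(3.4/0.1, 556/326) = 34 servings → $15.30.
bell pepper only: max(3.4/0.6, 556/12) = 46.33 servings → $34.75.
orange only: max(3.4/0.1, 556/60) = 34 servings → $15.30.
quinoa + milk with both tight: 1.475 servings and 1.552 servings → $1.95.
quinoa + bell pepper: the both-tight solution has a negative serving — not a feasible corner.
quinoa + orange with both tight: 1.154 servings and 8.613 servings → $4.86.
milk + bell pepper with both tight: 1.506 servings and 5.416 servings → $4.74.
milk + orange with both targets exact would need a negative amount; discard.
bell pepper + orange with both tight: 4.264 servings and 8.414 servings → $6.98.
Cheapest feasible corner: $1.95.

$1.95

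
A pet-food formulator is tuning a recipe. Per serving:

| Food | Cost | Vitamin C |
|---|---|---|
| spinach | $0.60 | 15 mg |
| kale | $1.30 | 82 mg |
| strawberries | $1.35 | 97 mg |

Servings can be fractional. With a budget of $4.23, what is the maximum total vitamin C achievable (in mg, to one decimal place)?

303.9 mg

Vitamin C per dollar: strawberries 71.85, kale 63.08, spinach 25.
With no serving limits, spend the whole cost allowance on strawberries: $4.23 / $1.35 × 97 mg = 303.9 mg.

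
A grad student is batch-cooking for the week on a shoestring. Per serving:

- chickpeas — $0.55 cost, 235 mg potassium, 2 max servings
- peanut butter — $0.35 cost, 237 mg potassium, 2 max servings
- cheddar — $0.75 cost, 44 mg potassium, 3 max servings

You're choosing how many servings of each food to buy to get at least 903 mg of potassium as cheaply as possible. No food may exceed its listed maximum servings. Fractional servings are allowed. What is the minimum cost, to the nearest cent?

$1.70

Cost per mg of potassium: peanut butter $0.0015, chickpeas $0.0023, cheddar $0.0170.
Take 2 servings of peanut butter: +474.0 mg potassium for $0.70 (total $0.70, still need 429.0 mg).
Take 1.826 servings of chickpeas: +429.0 mg potassium for $1.00 (total $1.70, still need 0.0 mg).
Filling from the cheapest source first is optimal under one linear minimum: $1.70.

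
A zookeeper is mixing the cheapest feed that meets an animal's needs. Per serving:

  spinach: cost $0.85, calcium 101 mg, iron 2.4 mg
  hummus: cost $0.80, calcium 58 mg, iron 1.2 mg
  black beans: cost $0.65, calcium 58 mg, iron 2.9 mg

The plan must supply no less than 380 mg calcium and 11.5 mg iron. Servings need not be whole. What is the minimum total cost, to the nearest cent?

$3.46

Check every corner: each single food scaled to meet both minima, and each pair solved so both constraints bind.
spinach only: max(380/101, 11.5/2.4) = 4.792 servings → $4.07.
hummus only: max(380/58, 11.5/1.2) = 9.583 servings → $7.67.
black beans only: max(380/58, 11.5/2.9) = 6.552 servings → $4.26.
spinach + hummus with both targets exact would need a negative amount; discard.
spinach + black beans with both tight: 2.83 servings and 1.623 servings → $3.46.
hummus + black beans with both tight: 4.412 servings and 2.14 servings → $4.92.
Cheapest feasible corner: $3.46.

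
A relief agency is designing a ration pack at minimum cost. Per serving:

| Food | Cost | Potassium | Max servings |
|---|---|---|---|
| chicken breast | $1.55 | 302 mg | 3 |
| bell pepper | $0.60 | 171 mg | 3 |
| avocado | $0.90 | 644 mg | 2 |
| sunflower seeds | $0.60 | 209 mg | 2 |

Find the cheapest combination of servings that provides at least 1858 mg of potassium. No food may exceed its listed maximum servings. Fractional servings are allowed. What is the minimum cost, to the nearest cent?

Cost per mg of potassium: avocado $0.0014, sunflower seeds $0.0029, bell pepper $0.0035, chicken breast $0.0051.
Take 2 servings of avocado: +1288.0 mg potassium for $1.80 (total $1.80, still need 570.0 mg).
Take 2 servings of sunflower seeds: +418.0 mg potassium for $1.20 (total $3.00, still need 152.0 mg).
Take 0.8889 servings of bell pepper: +152.0 mg potassium for $0.53 (total $3.53, still need 0.0 mg).
Filling from the cheapest source first is optimal under one linear minimum: $3.53.

$3.53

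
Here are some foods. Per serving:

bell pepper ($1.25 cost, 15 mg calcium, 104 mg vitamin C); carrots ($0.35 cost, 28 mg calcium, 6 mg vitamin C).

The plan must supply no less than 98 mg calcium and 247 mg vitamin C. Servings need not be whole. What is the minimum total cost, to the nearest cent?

At the optimum either one food covers both requirements or two foods hit both targets exactly; no other combination can be cheaper.
bell pepper only: max(98/15, 247/104) = 6.533 servings → $8.17.
carrots only: max(98/28, 247/6) = 41.17 servings → $14.41.
bell pepper + carrots with both tight: 2.242 servings and 2.299 servings → $3.61.
So the least-cost plan costs $3.61.

$3.61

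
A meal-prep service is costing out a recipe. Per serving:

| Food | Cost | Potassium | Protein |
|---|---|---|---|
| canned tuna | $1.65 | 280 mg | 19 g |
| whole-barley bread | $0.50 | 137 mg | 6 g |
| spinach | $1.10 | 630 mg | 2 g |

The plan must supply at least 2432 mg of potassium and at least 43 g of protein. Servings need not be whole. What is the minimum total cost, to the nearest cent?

Minimising a linear cost over {potassium ≥ 2432, protein ≥ 43, servings ≥ 0} — the optimum is at a vertex, using one or two foods.
canned tuna only: max(2432/280, 43/19) = 8.686 servings → $14.33.
whole-barley bread only: max(2432/137, 43/6) = 17.75 servings → $8.88.
spinach only: max(2432/630, 43/2) = 21.5 servings → $23.65.
canned tuna + whole-barley bread with both targets exact would need a negative amount; discard.
canned tuna + spinach with both tight: 1.948 servings and 2.995 servings → $6.51.
whole-barley bread + spinach with both tight: 6.339 servings and 2.482 servings → $5.90.
So the least-cost plan costs $5.90.

$5.90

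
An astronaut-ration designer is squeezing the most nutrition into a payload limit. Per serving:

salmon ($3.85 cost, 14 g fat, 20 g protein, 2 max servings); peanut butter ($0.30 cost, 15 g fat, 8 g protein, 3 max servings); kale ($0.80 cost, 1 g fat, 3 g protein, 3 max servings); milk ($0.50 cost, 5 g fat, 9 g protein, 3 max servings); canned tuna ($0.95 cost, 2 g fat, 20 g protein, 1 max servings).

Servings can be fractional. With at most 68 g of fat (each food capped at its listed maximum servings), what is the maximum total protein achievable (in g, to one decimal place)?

Protein per g fat: canned tuna 10, kale 3, milk 1.8, salmon 1.429, peanut butter 0.5333.
Take 1 serving of canned tuna: uses 2 g fat, +20.0 g protein (running total 20.0 g).
Take 3 servings of kale: uses 3 g fat, +9.0 g protein (running total 29.0 g).
Take 3 servings of milk: uses 15 g fat, +27.0 g protein (running total 56.0 g).
Take 2 servings of salmon: uses 28 g fat, +40.0 g protein (running total 96.0 g).
Take 1.333 servings of peanut butter: uses 20 g fat, +10.7 g protein (running total 106.7 g).
Greedy by best ratio exhausts the fat allowance optimally: 106.7 g.

106.7 g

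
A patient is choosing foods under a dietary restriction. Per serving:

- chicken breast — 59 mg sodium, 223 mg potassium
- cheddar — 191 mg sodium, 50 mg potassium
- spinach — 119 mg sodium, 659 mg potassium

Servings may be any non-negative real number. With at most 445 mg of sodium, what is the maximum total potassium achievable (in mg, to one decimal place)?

Potassium per mg sodium: spinach 5.538, chicken breast 3.78, cheddar 0.2618.
With no serving limits, spend the whole sodium allowance on spinach: 445 mg / 119 mg × 659 mg = 2464.3 mg.

2464.3 mg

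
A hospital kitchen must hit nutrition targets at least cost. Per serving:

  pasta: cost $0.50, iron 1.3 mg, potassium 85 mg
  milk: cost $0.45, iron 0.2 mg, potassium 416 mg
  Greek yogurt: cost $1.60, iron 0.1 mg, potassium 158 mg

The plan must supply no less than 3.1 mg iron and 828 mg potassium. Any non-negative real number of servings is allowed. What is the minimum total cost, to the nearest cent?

$1.77

At the optimum either one food covers both requirements or two foods hit both targets exactly; no other combination can be cheaper.
pasta only: max(3.1/1.3, 828/85) = 9.741 servings → $4.87.
milk only: max(3.1/0.2, 828/416) = 15.5 servings → $6.97.
Greek yogurt only: max(3.1/0.1, 828/158) = 31 servings → $49.60.
pasta + milk with both tight: 2.146 servings and 1.552 servings → $1.77.
pasta + Greek yogurt with both tight: 2.067 servings and 4.128 servings → $7.64.
milk + Greek yogurt: intersection lies outside the first quadrant.
So the least-cost plan costs $1.77.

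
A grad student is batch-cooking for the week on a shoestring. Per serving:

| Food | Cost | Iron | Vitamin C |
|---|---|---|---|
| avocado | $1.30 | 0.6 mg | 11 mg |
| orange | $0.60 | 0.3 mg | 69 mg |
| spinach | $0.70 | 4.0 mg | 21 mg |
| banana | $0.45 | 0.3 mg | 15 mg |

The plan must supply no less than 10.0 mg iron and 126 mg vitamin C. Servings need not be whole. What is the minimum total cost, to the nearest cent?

$2.35

A basic optimal solution has at most two foods positive. Try each food alone and each pair with both targets met exactly.
avocado only: max(10.0/0.6, 126/11) = 16.67 servings → $21.67.
orange only: max(10.0/0.3, 126/69) = 33.33 servings → $20.00.
spinach only: max(10.0/4.0, 126/21) = 6 servings → $4.20.
banana only: max(10.0/0.3, 126/15) = 33.33 servings → $15.00.
avocado + orange: intersection lies outside the first quadrant.
avocado + spinach with both tight: 9.363 servings and 1.096 servings → $12.94.
avocado + banana: the both-tight solution has a negative serving — not a feasible corner.
orange + spinach with both tight: 1.09 servings and 2.418 servings → $2.35.
orange + banana with both targets exact would need a negative amount; discard.
spinach + banana with both tight: 2.089 servings and 5.475 servings → $3.93.
Cheapest feasible corner: $2.35.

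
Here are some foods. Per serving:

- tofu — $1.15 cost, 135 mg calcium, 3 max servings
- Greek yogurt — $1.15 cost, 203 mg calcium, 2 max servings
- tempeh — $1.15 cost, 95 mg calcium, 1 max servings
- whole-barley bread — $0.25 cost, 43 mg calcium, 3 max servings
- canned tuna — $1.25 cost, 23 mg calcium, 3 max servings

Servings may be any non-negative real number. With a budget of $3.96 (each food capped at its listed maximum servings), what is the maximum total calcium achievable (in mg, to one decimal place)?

Calcium per dollar: Greek yogurt 176.5, whole-barley bread 172, tofu 117.4, tempeh 82.61, canned tuna 18.4.
Take 2 servings of Greek yogurt: spends $2.30, +406.0 mg calcium (running total 406.0 mg).
Take 3 servings of whole-barley bread: spends $0.75, +129.0 mg calcium (running total 535.0 mg).
Take 0.7913 servings of tofu: spends $0.91, +106.8 mg calcium (running total 641.8 mg).
Filling greedily by calcium-per-dollar is optimal for one linear limit, giving 641.8 mg.

641.8 mg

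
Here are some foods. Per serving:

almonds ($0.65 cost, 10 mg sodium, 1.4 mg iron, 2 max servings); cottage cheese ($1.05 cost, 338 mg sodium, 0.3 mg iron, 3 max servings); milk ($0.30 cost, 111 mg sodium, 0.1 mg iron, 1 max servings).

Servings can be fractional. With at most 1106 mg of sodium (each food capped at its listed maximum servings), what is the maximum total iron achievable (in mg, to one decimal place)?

3.8 mg

Iron per mg sodium: almonds 0.14, milk 0.0009009, cottage cheese 0.0008876.
Take 2 servings of almonds: uses 20 mg sodium, +2.8 mg iron (running total 2.8 mg).
Take 1 serving of milk: uses 111 mg sodium, +0.1 mg iron (running total 2.9 mg).
Take 2.885 servings of cottage cheese: uses 975 mg sodium, +0.9 mg iron (running total 3.8 mg).
Greedy by best ratio exhausts the sodium allowance optimally: 3.8 mg.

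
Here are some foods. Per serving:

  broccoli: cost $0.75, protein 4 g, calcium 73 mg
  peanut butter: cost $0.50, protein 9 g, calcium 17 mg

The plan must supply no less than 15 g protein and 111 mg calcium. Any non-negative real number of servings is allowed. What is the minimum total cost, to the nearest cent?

$1.50

With two linear requirements the optimum uses one or two foods; enumerate the corners.
broccoli only: max(15/4, 111/73) = 3.75 servings → $2.81.
peanut butter only: max(15/9, 111/17) = 6.529 servings → $3.26.
broccoli + peanut butter with both tight: 1.263 servings and 1.105 servings → $1.50.
Cheapest feasible corner: $1.50.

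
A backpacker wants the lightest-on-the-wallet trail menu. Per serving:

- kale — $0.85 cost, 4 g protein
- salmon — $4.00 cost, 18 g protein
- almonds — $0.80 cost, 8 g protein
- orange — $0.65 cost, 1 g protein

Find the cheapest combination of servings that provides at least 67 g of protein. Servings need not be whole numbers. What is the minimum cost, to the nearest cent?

$6.70

Cost per g of protein: almonds $0.1000, kale $0.2125, salmon $0.2222, orange $0.6500.
With no serving limits, use only almonds: 67 g / 8 g = 8.375 servings × $0.80 = $6.70.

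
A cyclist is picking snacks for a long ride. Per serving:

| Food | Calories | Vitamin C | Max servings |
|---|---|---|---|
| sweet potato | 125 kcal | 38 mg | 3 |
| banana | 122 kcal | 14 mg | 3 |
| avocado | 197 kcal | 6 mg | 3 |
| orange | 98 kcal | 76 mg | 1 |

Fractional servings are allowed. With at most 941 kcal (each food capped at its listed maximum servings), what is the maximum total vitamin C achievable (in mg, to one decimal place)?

Vitamin C per kcal: orange 0.7755, sweet potato 0.304, banana 0.1148, avocado 0.03046.
Take 1 serving of orange: uses 98 kcal, +76.0 mg vitamin C (running total 76.0 mg).
Take 3 servings of sweet potato: uses 375 kcal, +114.0 mg vitamin C (running total 190.0 mg).
Take 3 servings of banana: uses 366 kcal, +42.0 mg vitamin C (running total 232.0 mg).
Take 0.5178 servings of avocado: uses 102 kcal, +3.1 mg vitamin C (running total 235.1 mg).
Greedy by best ratio exhausts the calories allowance optimally: 235.1 mg.

235.1 mg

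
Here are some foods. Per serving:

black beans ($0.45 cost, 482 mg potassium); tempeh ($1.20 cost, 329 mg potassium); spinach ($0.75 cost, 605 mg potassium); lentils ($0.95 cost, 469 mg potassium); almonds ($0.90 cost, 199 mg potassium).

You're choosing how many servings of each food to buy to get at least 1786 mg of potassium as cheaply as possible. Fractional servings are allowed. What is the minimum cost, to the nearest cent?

Cost per mg of potassium: black beans $0.0009, spinach $0.0012, lentils $0.0020, tempeh $0.0036, almonds $0.0045.
With no serving limits, use only black beans: 1786 mg / 482 mg = 3.705 servings × $0.45 = $1.67.

$1.67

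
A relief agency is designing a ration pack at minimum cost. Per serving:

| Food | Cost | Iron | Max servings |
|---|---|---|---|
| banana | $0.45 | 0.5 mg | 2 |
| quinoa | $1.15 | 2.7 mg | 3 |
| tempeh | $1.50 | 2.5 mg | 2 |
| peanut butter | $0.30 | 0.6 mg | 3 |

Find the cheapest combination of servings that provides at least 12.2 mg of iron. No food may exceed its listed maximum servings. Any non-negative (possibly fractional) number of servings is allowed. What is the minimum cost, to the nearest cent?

$5.73

Cost per mg of iron: quinoa $0.4259, peanut butter $0.5000, tempeh $0.6000, banana $0.9000.
Take 3 servings of quinoa: +8.1 mg iron for $3.45 (total $3.45, still need 4.1 mg).
Take 3 servings of peanut butter: +1.8 mg iron for $0.90 (total $4.35, still need 2.3 mg).
Take 0.92 servings of tempeh: +2.3 mg iron for $1.38 (total $5.73, still need 0.0 mg).
Filling from the cheapest source first is optimal under one linear minimum: $5.73.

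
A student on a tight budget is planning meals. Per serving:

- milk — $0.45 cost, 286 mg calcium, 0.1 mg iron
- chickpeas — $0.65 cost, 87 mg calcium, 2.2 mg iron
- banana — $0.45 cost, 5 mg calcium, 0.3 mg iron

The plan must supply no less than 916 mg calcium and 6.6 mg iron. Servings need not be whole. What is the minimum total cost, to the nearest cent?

$2.93

With two linear requirements the optimum uses one or two foods; enumerate the corners.
milk only: max(916/286, 6.6/0.1) = 66 servings → $29.70.
chickpeas only: max(916/87, 6.6/2.2) = 10.53 servings → $6.84.
banana only: max(916/5, 6.6/0.3) = 183.2 servings → $82.44.
milk + chickpeas with both tight: 2.322 servings and 2.894 servings → $2.93.
milk + banana with both tight: 2.835 servings and 21.06 servings → $10.75.
chickpeas + banana: the both-tight solution has a negative serving — not a feasible corner.
So the least-cost plan costs $2.93.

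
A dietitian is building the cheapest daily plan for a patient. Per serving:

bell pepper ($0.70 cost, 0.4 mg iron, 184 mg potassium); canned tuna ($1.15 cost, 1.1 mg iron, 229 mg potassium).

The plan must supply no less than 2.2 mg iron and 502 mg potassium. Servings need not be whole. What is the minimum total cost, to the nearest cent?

For a min-cost LP with two ≥-constraints, a basic feasible solution has at most two positive variables.
bell pepper only: max(2.2/0.4, 502/184) = 5.5 servings → $3.85.
canned tuna only: max(2.2/1.1, 502/229) = 2.192 servings → $2.52.
bell pepper + canned tuna with both tight: 0.4368 servings and 1.841 servings → $2.42.
So the least-cost plan costs $2.42.

$2.42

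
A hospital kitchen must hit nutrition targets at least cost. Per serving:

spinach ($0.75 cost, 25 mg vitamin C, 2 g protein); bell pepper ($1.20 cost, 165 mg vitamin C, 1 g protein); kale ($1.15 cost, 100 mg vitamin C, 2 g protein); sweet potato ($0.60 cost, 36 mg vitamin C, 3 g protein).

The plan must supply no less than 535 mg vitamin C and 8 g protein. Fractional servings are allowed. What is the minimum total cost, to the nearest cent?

$4.47

spinach only: max(535/25, 8/2) = 21.4 servings → $16.05.
bell pepper only: max(535/165, 8/1) = 8 servings → $9.60.
kale only: max(535/100, 8/2) = 5.35 servings → $6.15.
sweet potato only: max(535/36, 8/3) = 14.86 servings → $8.92.
spinach + bell pepper with both tight: 2.574 servings and 2.852 servings → $5.35.
spinach + kale: intersection lies outside the first quadrant.
spinach + sweet potato: the both-tight solution has a negative serving — not a feasible corner.
bell pepper + kale with both tight: 1.174 servings and 3.413 servings → $5.33.
bell pepper + sweet potato with both tight: 2.869 servings and 1.71 servings → $4.47.
kale + sweet potato with both targets exact would need a negative amount; discard.
Cheapest feasible corner: $4.47.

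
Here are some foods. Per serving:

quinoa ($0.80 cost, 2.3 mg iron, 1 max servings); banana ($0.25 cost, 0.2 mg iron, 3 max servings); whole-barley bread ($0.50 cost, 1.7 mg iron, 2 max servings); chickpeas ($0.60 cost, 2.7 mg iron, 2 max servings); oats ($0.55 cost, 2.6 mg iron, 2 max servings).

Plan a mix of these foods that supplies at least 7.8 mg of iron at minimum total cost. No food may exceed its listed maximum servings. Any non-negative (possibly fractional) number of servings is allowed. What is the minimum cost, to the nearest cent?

Cost per mg of iron: oats $0.2115, chickpeas $0.2222, whole-barley bread $0.2941, quinoa $0.3478, banana $1.2500.
Take 2 servings of oats: +5.2 mg iron for $1.10 (total $1.10, still need 2.6 mg).
Take 0.963 servings of chickpeas: +2.6 mg iron for $0.58 (total $1.68, still need 0.0 mg).
Filling from the cheapest source first is optimal under one linear minimum: $1.68.

$1.68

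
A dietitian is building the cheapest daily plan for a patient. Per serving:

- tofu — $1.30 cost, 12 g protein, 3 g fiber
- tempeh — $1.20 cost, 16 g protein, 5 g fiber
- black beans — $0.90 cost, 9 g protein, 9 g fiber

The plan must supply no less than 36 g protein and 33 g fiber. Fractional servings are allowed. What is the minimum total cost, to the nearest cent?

$3.49

The cheapest plan sits at a corner of the feasible region — with two constraints it uses at most two foods.
tofu only: max(36/12, 33/3) = 11 servings → $14.30.
tempeh only: max(36/16, 33/5) = 6.6 servings → $7.92.
black beans only: max(36/9, 33/9) = 4 servings → $3.60.
tofu + tempeh with both targets exact would need a negative amount; discard.
tofu + black beans with both tight: 0.3333 servings and 3.556 servings → $3.63.
tempeh + black beans with both tight: 0.2727 servings and 3.515 servings → $3.49.
The minimum over all feasible corners is $3.49.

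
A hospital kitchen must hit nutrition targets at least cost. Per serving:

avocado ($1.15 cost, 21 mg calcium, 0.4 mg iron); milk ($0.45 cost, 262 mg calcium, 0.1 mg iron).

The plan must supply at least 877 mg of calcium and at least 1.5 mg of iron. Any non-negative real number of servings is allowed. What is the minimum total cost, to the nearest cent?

avocado only: max(877/21, 1.5/0.4) = 41.76 servings → $48.03.
milk only: max(877/262, 1.5/0.1) = 15 servings → $6.75.
avocado + milk with both tight: 2.973 servings and 3.109 servings → $4.82.
So the least-cost plan costs $4.82.

$4.82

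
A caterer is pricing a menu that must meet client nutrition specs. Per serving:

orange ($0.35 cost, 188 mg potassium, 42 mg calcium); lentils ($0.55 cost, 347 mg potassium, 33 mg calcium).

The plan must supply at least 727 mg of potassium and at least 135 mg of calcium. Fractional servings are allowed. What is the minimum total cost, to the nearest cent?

$1.29

Two binding constraints pin down two serving amounts, so the optimal mix uses at most two foods. The candidates are each food alone (scaled to the tighter of potassium/calcium) and each pair with both constraints tight.
orange only: max(727/188, 135/42) = 3.867 servings → $1.35.
lentils only: max(727/347, 135/33) = 4.091 servings → $2.25.
orange + lentils with both tight: 2.73 servings and 0.6158 servings → $1.29.
The minimum over all feasible corners is $1.29.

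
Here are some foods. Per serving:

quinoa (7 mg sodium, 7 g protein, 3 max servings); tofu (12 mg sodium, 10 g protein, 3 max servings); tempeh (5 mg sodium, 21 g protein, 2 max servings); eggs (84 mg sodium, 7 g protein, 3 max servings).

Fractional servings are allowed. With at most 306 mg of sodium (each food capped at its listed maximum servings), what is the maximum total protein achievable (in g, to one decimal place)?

112.9 g

Protein per mg sodium: tempeh 4.2, quinoa 1, tofu 0.8333, eggs 0.08333.
Take 2 servings of tempeh: uses 10 mg sodium, +42.0 g protein (running total 42.0 g).
Take 3 servings of quinoa: uses 21 mg sodium, +21.0 g protein (running total 63.0 g).
Take 3 servings of tofu: uses 36 mg sodium, +30.0 g protein (running total 93.0 g).
Take 2.845 servings of eggs: uses 239 mg sodium, +19.9 g protein (running total 112.9 g).
Filling greedily by protein-per-mg sodium is optimal for one linear limit, giving 112.9 g.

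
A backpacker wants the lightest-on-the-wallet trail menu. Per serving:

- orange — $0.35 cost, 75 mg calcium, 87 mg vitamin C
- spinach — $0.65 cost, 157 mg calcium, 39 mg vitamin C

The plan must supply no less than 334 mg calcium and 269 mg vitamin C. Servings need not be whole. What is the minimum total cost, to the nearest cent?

An LP optimum is at a vertex; with two nutrient constraints at most two foods are used. Check each candidate.
orange only: max(334/75, 269/87) = 4.453 servings → $1.56.
spinach only: max(334/157, 269/39) = 6.897 servings → $4.48.
orange + spinach with both tight: 2.721 servings and 0.8276 servings → $1.49.
So the least-cost plan costs $1.49.

$1.49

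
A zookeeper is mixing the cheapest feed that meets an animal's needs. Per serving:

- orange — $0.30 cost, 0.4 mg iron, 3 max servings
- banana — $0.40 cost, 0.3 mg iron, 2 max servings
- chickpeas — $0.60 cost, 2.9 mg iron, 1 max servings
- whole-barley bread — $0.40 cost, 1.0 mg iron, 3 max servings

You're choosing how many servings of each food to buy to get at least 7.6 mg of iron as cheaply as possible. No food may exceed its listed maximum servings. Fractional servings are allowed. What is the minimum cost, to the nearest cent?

Cost per mg of iron: chickpeas $0.2069, whole-barley bread $0.4000, orange $0.7500, banana $1.3333.
Take 1 serving of chickpeas: +2.9 mg iron for $0.60 (total $0.60, still need 4.7 mg).
Take 3 servings of whole-barley bread: +3.0 mg iron for $1.20 (total $1.80, still need 1.7 mg).
Take 3 servings of orange: +1.2 mg iron for $0.90 (total $2.70, still need 0.5 mg).
Take 1.667 servings of banana: +0.5 mg iron for $0.67 (total $3.37, still need 0.0 mg).
Filling from the cheapest source first is optimal under one linear minimum: $3.37.

$3.37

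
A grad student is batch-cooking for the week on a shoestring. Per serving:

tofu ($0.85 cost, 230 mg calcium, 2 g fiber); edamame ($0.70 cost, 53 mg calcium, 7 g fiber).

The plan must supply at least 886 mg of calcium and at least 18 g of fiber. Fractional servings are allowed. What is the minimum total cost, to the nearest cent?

For a min-cost LP with two ≥-constraints, a basic feasible solution has at most two positive variables.
tofu only: max(886/230, 18/2) = 9 servings → $7.65.
edamame only: max(886/53, 18/7) = 16.72 servings → $11.70.
tofu + edamame with both tight: 3.489 servings and 1.574 servings → $4.07.
The minimum over all feasible corners is $4.07.

$4.07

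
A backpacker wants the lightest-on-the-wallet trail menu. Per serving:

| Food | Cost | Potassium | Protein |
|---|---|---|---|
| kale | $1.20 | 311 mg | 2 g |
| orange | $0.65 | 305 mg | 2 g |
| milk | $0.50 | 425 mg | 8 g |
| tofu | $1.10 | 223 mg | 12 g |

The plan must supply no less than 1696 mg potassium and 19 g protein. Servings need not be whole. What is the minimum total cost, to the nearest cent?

$2.00

kale only: max(1696/311, 19/2) = 9.5 servings → $11.40.
orange only: max(1696/305, 19/2) = 9.5 servings → $6.17.
milk only: max(1696/425, 19/8) = 3.991 servings → $2.00.
tofu only: max(1696/223, 19/12) = 7.605 servings → $8.37.
kale + orange: intersection lies outside the first quadrant.
kale + milk with both tight: 3.353 servings and 1.537 servings → $4.79.
kale + tofu with both tight: 4.904 servings and 0.766 servings → $6.73.
orange + milk with both tight: 3.455 servings and 1.511 servings → $3.00.
orange + tofu with both tight: 5.014 servings and 0.7477 servings → $4.08.
milk + tofu: intersection lies outside the first quadrant.
Cheapest feasible corner: $2.00.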